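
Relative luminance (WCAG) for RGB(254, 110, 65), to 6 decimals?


Linearize each channel (sRGB transfer function): c = v/255; c_lin = c/12.92 if c ≤ 0.04045, else ((c+0.055)/1.055)^2.4
  R: 254/255 ≈ 0.996078 > 0.04045 → ((0.996078+0.055)/1.055)^2.4 ≈ 0.991102
  G: 110/255 ≈ 0.431373 > 0.04045 → ((0.431373+0.055)/1.055)^2.4 ≈ 0.155926
  B: 65/255 ≈ 0.254902 > 0.04045 → ((0.254902+0.055)/1.055)^2.4 ≈ 0.052861
R_lin = 0.991102, G_lin = 0.155926, B_lin = 0.052861
L = 0.2126×R + 0.7152×G + 0.0722×B
L = 0.2126×0.991102 + 0.7152×0.155926 + 0.0722×0.052861
L ≈ 0.326043


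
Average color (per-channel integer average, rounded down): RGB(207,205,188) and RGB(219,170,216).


Midpoint: each channel = ⌊(C₁+C₂)/2⌋
R: ⌊(207+219)/2⌋ = 213
G: ⌊(205+170)/2⌋ = 187
B: ⌊(188+216)/2⌋ = 202
= RGB(213, 187, 202)


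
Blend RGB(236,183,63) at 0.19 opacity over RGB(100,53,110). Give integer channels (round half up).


C = α×F + (1-α)×B, with 1-α = 0.81
R: 0.19×236 + 0.81×100 = 44.84 + 81.00 = 125.84 → 126
G: 0.19×183 + 0.81×53 = 34.77 + 42.93 = 77.70 → 78
B: 0.19×63 + 0.81×110 = 11.97 + 89.10 = 101.07 → 101
= RGB(126, 78, 101)


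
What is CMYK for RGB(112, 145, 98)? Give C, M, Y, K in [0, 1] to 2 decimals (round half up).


R'=112/255≈0.4392, G'=145/255≈0.5686, B'=98/255≈0.3843
K = 1 - max(R',G',B') = 1 - 145/255 = 110/255 = 0.43137… → 0.43
(1-R'-K)/(1-K) simplifies to (max-R)/max with max = 145:
C = (145-112)/145 = 33/145 = 0.22758… → 0.23
M = (145-145)/145 = 0/145 = 0 → 0.00
Y = (145-98)/145 = 47/145 = 0.32413… → 0.32
= CMYK(0.23, 0.00, 0.32, 0.43)


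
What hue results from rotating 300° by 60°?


New hue = (H + rotation) mod 360
New hue = (300 + 60) mod 360
= 360 mod 360
= 0°


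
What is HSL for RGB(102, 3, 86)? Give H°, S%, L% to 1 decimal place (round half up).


Normalize: R'=102/255≈0.4000, G'=3/255≈0.0118, B'=86/255≈0.3373
Max=102/255, Min=3/255, Δ=Max-Min=99/255
L = (Max+Min)/2 = (102+3)/510 = 105/510 = 0.20588… → L = 20.6%
L ≤ 0.5 → S = Δ/(Max+Min) = 99/(102+3) = 99/105 = 0.94285… → S = 94.3%
(the 1/255 factors cancel in S and H, so raw channel differences can be used)
Max is R' → H = 60 × (((G-B)/Δ) mod 6) = 60 × (((3-86)/99) mod 6)
  (-83)/99 = -0.8383…; negative, so add 6 → 5.1616…
  H = 60 × 5.1616… = 309.696…° → H = 309.7°
= HSL(309.7°, 94.3%, 20.6%)


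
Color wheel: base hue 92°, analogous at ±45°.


Base hue: 92°
Left analog: (92 - 45) mod 360 = 47°
Right analog: (92 + 45) mod 360 = 137°
Analogous hues = 47° and 137°


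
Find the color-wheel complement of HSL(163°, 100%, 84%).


Complement = opposite side of color wheel = hue + 180°
H' = (163 + 180) mod 360 = 343°
S and L unchanged.
= HSL(343°, 100%, 84%)


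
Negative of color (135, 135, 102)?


Invert: (255-R, 255-G, 255-B)
R: 255-135 = 120
G: 255-135 = 120
B: 255-102 = 153
= RGB(120, 120, 153)


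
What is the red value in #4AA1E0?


Color: #4AA1E0
R = 4A = 74
G = A1 = 161
B = E0 = 224
Red = 74


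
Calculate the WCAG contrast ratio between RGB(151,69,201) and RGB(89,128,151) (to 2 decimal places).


Linearize each sRGB channel c=v/255: c/12.92 if c ≤ 0.04045 else ((c+0.055)/1.055)^2.4
L = 0.2126×R_lin + 0.7152×G_lin + 0.0722×B_lin
Color 1 (151,69,201):
  R=151: 151/255≈0.5922 > 0.04045 → ((0.5922+0.055)/1.055)^2.4 ≈ 0.30947
  G=69: 69/255≈0.2706 > 0.04045 → ((0.2706+0.055)/1.055)^2.4 ≈ 0.05951
  B=201: 201/255≈0.7882 > 0.04045 → ((0.7882+0.055)/1.055)^2.4 ≈ 0.58408
  L1 = 0.2126×0.30947 + 0.7152×0.05951 + 0.0722×0.58408 ≈ 0.15053
Color 2 (89,128,151):
  R=89: 89/255≈0.3490 > 0.04045 → ((0.3490+0.055)/1.055)^2.4 ≈ 0.09990
  G=128: 128/255≈0.5020 > 0.04045 → ((0.5020+0.055)/1.055)^2.4 ≈ 0.21586
  B=151: 151/255≈0.5922 > 0.04045 → ((0.5922+0.055)/1.055)^2.4 ≈ 0.30947
  L2 = 0.2126×0.09990 + 0.7152×0.21586 + 0.0722×0.30947 ≈ 0.19797
Lighter = 0.19797, Darker = 0.15053
Ratio = (L_lighter + 0.05) / (L_darker + 0.05)
Ratio = (0.19797 + 0.05) / (0.15053 + 0.05) = 0.24797 / 0.20053 ≈ 1.2366
Ratio ≈ 1.24:1


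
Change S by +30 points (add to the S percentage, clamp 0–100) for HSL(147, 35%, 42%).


Original S = 35%
Adjustment = +30 percentage points
New S = 35 + (30) = 65
Clamp to [0, 100] → 65
= HSL(147°, 65%, 42%)


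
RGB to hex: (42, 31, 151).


R = 42 → 2A (hex)
G = 31 → 1F (hex)
B = 151 → 97 (hex)
Hex = #2A1F97


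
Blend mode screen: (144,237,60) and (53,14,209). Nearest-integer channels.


Screen: C = 255 - (255-A)×(255-B)/255, rounded to nearest integer
R: 255 - (255-144)×(255-53)/255 = 255 - 22422/255 ≈ 255 - 87.929 = 167.071 → 167
G: 255 - (255-237)×(255-14)/255 = 255 - 4338/255 ≈ 255 - 17.012 = 237.988 → 238
B: 255 - (255-60)×(255-209)/255 = 255 - 8970/255 ≈ 255 - 35.176 = 219.824 → 220
= RGB(167, 238, 220)


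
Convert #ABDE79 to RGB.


AB → 171 (R)
DE → 222 (G)
79 → 121 (B)
= RGB(171, 222, 121)


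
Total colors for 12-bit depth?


Colors = 2^bits = 2^12
= 4,096 colors


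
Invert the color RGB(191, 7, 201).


Invert: (255-R, 255-G, 255-B)
R: 255-191 = 64
G: 255-7 = 248
B: 255-201 = 54
= RGB(64, 248, 54)


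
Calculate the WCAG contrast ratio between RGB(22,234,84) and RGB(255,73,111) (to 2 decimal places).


Linearize each sRGB channel c=v/255: c/12.92 if c ≤ 0.04045 else ((c+0.055)/1.055)^2.4
L = 0.2126×R_lin + 0.7152×G_lin + 0.0722×B_lin
Color 1 (22,234,84):
  R=22: 22/255≈0.0863 > 0.04045 → ((0.0863+0.055)/1.055)^2.4 ≈ 0.00802
  G=234: 234/255≈0.9176 > 0.04045 → ((0.9176+0.055)/1.055)^2.4 ≈ 0.82279
  B=84: 84/255≈0.3294 > 0.04045 → ((0.3294+0.055)/1.055)^2.4 ≈ 0.08866
  L1 = 0.2126×0.00802 + 0.7152×0.82279 + 0.0722×0.08866 ≈ 0.59656
Color 2 (255,73,111):
  R=255: 255/255≈1.0000 > 0.04045 → ((1.0000+0.055)/1.055)^2.4 ≈ 1.00000
  G=73: 73/255≈0.2863 > 0.04045 → ((0.2863+0.055)/1.055)^2.4 ≈ 0.06663
  B=111: 111/255≈0.4353 > 0.04045 → ((0.4353+0.055)/1.055)^2.4 ≈ 0.15896
  L2 = 0.2126×1.00000 + 0.7152×0.06663 + 0.0722×0.15896 ≈ 0.27173
Lighter = 0.59656, Darker = 0.27173
Ratio = (L_lighter + 0.05) / (L_darker + 0.05)
Ratio = (0.59656 + 0.05) / (0.27173 + 0.05) = 0.64656 / 0.32173 ≈ 2.0097
Ratio ≈ 2.01:1


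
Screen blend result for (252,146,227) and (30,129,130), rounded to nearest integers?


Screen: C = 255 - (255-A)×(255-B)/255, rounded to nearest integer
R: 255 - (255-252)×(255-30)/255 = 255 - 675/255 ≈ 255 - 2.647 = 252.353 → 252
G: 255 - (255-146)×(255-129)/255 = 255 - 13734/255 ≈ 255 - 53.859 = 201.141 → 201
B: 255 - (255-227)×(255-130)/255 = 255 - 3500/255 ≈ 255 - 13.725 = 241.275 → 241
= RGB(252, 201, 241)


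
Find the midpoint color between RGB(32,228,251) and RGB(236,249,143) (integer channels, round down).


Midpoint: each channel = ⌊(C₁+C₂)/2⌋
R: ⌊(32+236)/2⌋ = 134
G: ⌊(228+249)/2⌋ = 238
B: ⌊(251+143)/2⌋ = 197
= RGB(134, 238, 197)


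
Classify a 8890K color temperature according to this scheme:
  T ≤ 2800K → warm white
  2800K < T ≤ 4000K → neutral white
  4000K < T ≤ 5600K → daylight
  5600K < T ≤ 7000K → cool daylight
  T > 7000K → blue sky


Temperature: 8890K
8890K > 7000K → blue sky
Classification: blue sky


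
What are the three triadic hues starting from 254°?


Triadic: equally spaced at 120° intervals
H1 = 254°
H2 = (254 + 120) mod 360 = 14°
H3 = (254 + 240) mod 360 = 134°
Triadic = 254°, 14°, 134°


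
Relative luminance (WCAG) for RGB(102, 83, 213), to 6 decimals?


Linearize each channel (sRGB transfer function): c = v/255; c_lin = c/12.92 if c ≤ 0.04045, else ((c+0.055)/1.055)^2.4
  R: 102/255 ≈ 0.400000 > 0.04045 → ((0.400000+0.055)/1.055)^2.4 ≈ 0.132868
  G: 83/255 ≈ 0.325490 > 0.04045 → ((0.325490+0.055)/1.055)^2.4 ≈ 0.086500
  B: 213/255 ≈ 0.835294 > 0.04045 → ((0.835294+0.055)/1.055)^2.4 ≈ 0.665387
R_lin = 0.132868, G_lin = 0.086500, B_lin = 0.665387
L = 0.2126×R + 0.7152×G + 0.0722×B
L = 0.2126×0.132868 + 0.7152×0.086500 + 0.0722×0.665387
L ≈ 0.138154


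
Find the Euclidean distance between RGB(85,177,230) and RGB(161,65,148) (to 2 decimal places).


d = √[(R₁-R₂)² + (G₁-G₂)² + (B₁-B₂)²]
d = √[(85-161)² + (177-65)² + (230-148)²]
d = √[5776 + 12544 + 6724]
d = √25044
d ≈ 158.25


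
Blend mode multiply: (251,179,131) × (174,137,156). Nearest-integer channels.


Multiply: C = A×B/255, rounded to nearest integer
R: 251×174/255 = 43674/255 ≈ 171.271 → 171
G: 179×137/255 = 24523/255 ≈ 96.169 → 96
B: 131×156/255 = 20436/255 ≈ 80.141 → 80
= RGB(171, 96, 80)


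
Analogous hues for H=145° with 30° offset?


Base hue: 145°
Left analog: (145 - 30) mod 360 = 115°
Right analog: (145 + 30) mod 360 = 175°
Analogous hues = 115° and 175°


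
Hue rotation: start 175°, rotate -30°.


New hue = (H + rotation) mod 360
New hue = (175 -30) mod 360
= 145 mod 360
= 145°


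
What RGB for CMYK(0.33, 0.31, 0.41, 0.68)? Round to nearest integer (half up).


R = 255 × (1-C) × (1-K) = 255 × 0.67 × 0.32 = 54.672 → 55
G = 255 × (1-M) × (1-K) = 255 × 0.69 × 0.32 = 56.304 → 56
B = 255 × (1-Y) × (1-K) = 255 × 0.59 × 0.32 = 48.144 → 48
= RGB(55, 56, 48)


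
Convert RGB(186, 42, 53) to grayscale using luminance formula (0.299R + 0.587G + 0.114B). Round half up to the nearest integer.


Gray = 0.299×R + 0.587×G + 0.114×B
Gray = 0.299×186 + 0.587×42 + 0.114×53
Gray = 55.614 + 24.654 + 6.042
Gray = 86.310 → round half up → 86
Gray = 86


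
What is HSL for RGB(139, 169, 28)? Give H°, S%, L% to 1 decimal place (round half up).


Normalize: R'=139/255≈0.5451, G'=169/255≈0.6627, B'=28/255≈0.1098
Max=169/255, Min=28/255, Δ=Max-Min=141/255
L = (Max+Min)/2 = (169+28)/510 = 197/510 = 0.38627… → L = 38.6%
L ≤ 0.5 → S = Δ/(Max+Min) = 141/(169+28) = 141/197 = 0.71573… → S = 71.6%
(the 1/255 factors cancel in S and H, so raw channel differences can be used)
Max is G' → H = 60 × ((B-R)/Δ + 2) = 60 × ((28-139)/141 + 2)
  -111/141 + 2 = -0.7872… + 2 = 1.2127…
  H = 60 × 1.2127… = 72.765…° → H = 72.8°
= HSL(72.8°, 71.6%, 38.6%)


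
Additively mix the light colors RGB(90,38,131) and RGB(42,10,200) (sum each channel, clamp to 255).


Additive: each channel = min(255, C₁+C₂)
R: 90+42 = 132 → 132
G: 38+10 = 48 → 48
B: 131+200 = 331 → 255
= RGB(132, 48, 255)


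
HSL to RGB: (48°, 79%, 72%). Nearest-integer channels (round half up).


H=48°, S=0.79, L=0.72
C = (1-|2L-1|)×S = (1-|0.44|)×0.79 = 0.4424
H' = H/60 = 48/60 ≈ 0.8000; X = C×(1-|H' mod 2 - 1|) = 0.35392
m = L - C/2 = 0.72 - 0.2212 = 0.4988
Sector ⌊H'⌋ = 0 → (R',G',B') = (0.4424, 0.35392, 0.0)
RGB = ((R'+m)×255, (G'+m)×255, (B'+m)×255) = (240.006, 217.4436, 127.194)
Round half up → RGB(240, 217, 127)


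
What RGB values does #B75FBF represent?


B7 → 183 (R)
5F → 95 (G)
BF → 191 (B)
= RGB(183, 95, 191)


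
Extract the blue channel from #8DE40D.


Color: #8DE40D
R = 8D = 141
G = E4 = 228
B = 0D = 13
Blue = 13


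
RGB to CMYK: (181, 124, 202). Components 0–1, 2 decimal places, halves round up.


R'=181/255≈0.7098, G'=124/255≈0.4863, B'=202/255≈0.7922
K = 1 - max(R',G',B') = 1 - 202/255 = 53/255 = 0.20784… → 0.21
(1-R'-K)/(1-K) simplifies to (max-R)/max with max = 202:
C = (202-181)/202 = 21/202 = 0.10396… → 0.10
M = (202-124)/202 = 78/202 = 0.38613… → 0.39
Y = (202-202)/202 = 0/202 = 0 → 0.00
= CMYK(0.10, 0.39, 0.00, 0.21)


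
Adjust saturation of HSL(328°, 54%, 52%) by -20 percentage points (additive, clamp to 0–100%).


Original S = 54%
Adjustment = -20 percentage points
New S = 54 + (-20) = 34
Clamp to [0, 100] → 34
= HSL(328°, 34%, 52%)


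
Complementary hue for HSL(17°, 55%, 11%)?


Complement = opposite side of color wheel = hue + 180°
H' = (17 + 180) mod 360 = 197°
S and L unchanged.
= HSL(197°, 55%, 11%)


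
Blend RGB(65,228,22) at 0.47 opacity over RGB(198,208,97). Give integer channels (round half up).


C = α×F + (1-α)×B, with 1-α = 0.53
R: 0.47×65 + 0.53×198 = 30.55 + 104.94 = 135.49 → 135
G: 0.47×228 + 0.53×208 = 107.16 + 110.24 = 217.40 → 217
B: 0.47×22 + 0.53×97 = 10.34 + 51.41 = 61.75 → 62
= RGB(135, 217, 62)


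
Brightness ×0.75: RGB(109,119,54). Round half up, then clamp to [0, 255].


Multiply each channel by 0.75, round half up, clamp to [0, 255]
R: 109×0.75 = 81.75 → round → 82
G: 119×0.75 = 89.25 → round → 89
B: 54×0.75 = 40.5 → round → 41
= RGB(82, 89, 41)


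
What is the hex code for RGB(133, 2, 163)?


R = 133 → 85 (hex)
G = 2 → 02 (hex)
B = 163 → A3 (hex)
Hex = #8502A3


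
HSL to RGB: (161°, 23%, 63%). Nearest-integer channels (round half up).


H=161°, S=0.23, L=0.63
C = (1-|2L-1|)×S = (1-|0.26|)×0.23 = 0.1702
H' = H/60 = 161/60 ≈ 2.6833; X = C×(1-|H' mod 2 - 1|) ≈ 0.1163
m = L - C/2 = 0.63 - 0.0851 = 0.5449
Sector ⌊H'⌋ = 2 → (R',G',B') = (0.0, 0.1702, ≈0.1163)
RGB = ((R'+m)×255, (G'+m)×255, (B'+m)×255) = (138.9495, 182.3505, 168.60685)
Round half up → RGB(139, 182, 169)


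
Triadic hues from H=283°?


Triadic: equally spaced at 120° intervals
H1 = 283°
H2 = (283 + 120) mod 360 = 43°
H3 = (283 + 240) mod 360 = 163°
Triadic = 283°, 43°, 163°


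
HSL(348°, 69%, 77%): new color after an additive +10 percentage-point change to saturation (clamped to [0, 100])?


Original S = 69%
Adjustment = +10 percentage points
New S = 69 + (10) = 79
Clamp to [0, 100] → 79
= HSL(348°, 79%, 77%)


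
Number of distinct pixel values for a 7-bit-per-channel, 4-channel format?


Total bits = 7 bits/channel × 4 channels = 28 bits
Distinct pixel values = 2^28
= 268,435,456 pixel values


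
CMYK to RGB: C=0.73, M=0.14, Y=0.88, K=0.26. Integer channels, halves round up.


R = 255 × (1-C) × (1-K) = 255 × 0.27 × 0.74 = 50.949 → 51
G = 255 × (1-M) × (1-K) = 255 × 0.86 × 0.74 = 162.282 → 162
B = 255 × (1-Y) × (1-K) = 255 × 0.12 × 0.74 = 22.644 → 23
= RGB(51, 162, 23)


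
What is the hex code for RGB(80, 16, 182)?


R = 80 → 50 (hex)
G = 16 → 10 (hex)
B = 182 → B6 (hex)
Hex = #5010B6


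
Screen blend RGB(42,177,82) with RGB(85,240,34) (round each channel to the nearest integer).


Screen: C = 255 - (255-A)×(255-B)/255, rounded to nearest integer
R: 255 - (255-42)×(255-85)/255 = 255 - 36210/255 ≈ 255 - 142.000 = 113.000 → 113
G: 255 - (255-177)×(255-240)/255 = 255 - 1170/255 ≈ 255 - 4.588 = 250.412 → 250
B: 255 - (255-82)×(255-34)/255 = 255 - 38233/255 ≈ 255 - 149.933 = 105.067 → 105
= RGB(113, 250, 105)


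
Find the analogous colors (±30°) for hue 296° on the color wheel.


Base hue: 296°
Left analog: (296 - 30) mod 360 = 266°
Right analog: (296 + 30) mod 360 = 326°
Analogous hues = 266° and 326°


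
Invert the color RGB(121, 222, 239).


Invert: (255-R, 255-G, 255-B)
R: 255-121 = 134
G: 255-222 = 33
B: 255-239 = 16
= RGB(134, 33, 16)


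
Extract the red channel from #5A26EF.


Color: #5A26EF
R = 5A = 90
G = 26 = 38
B = EF = 239
Red = 90


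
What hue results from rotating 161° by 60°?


New hue = (H + rotation) mod 360
New hue = (161 + 60) mod 360
= 221 mod 360
= 221°


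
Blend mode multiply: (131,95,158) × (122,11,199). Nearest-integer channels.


Multiply: C = A×B/255, rounded to nearest integer
R: 131×122/255 = 15982/255 ≈ 62.675 → 63
G: 95×11/255 = 1045/255 ≈ 4.098 → 4
B: 158×199/255 = 31442/255 ≈ 123.302 → 123
= RGB(63, 4, 123)


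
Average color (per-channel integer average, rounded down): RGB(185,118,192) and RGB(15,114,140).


Midpoint: each channel = ⌊(C₁+C₂)/2⌋
R: ⌊(185+15)/2⌋ = 100
G: ⌊(118+114)/2⌋ = 116
B: ⌊(192+140)/2⌋ = 166
= RGB(100, 116, 166)


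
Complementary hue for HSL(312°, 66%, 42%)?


Complement = opposite side of color wheel = hue + 180°
H' = (312 + 180) mod 360 = 132°
S and L unchanged.
= HSL(132°, 66%, 42%)


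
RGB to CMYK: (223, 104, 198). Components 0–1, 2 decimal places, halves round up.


R'=223/255≈0.8745, G'=104/255≈0.4078, B'=198/255≈0.7765
K = 1 - max(R',G',B') = 1 - 223/255 = 32/255 = 0.12549… → 0.13
(1-R'-K)/(1-K) simplifies to (max-R)/max with max = 223:
C = (223-223)/223 = 0/223 = 0 → 0.00
M = (223-104)/223 = 119/223 = 0.53363… → 0.53
Y = (223-198)/223 = 25/223 = 0.11210… → 0.11
= CMYK(0.00, 0.53, 0.11, 0.13)


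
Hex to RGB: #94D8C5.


94 → 148 (R)
D8 → 216 (G)
C5 → 197 (B)
= RGB(148, 216, 197)


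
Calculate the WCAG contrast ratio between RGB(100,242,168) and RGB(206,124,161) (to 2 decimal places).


Linearize each sRGB channel c=v/255: c/12.92 if c ≤ 0.04045 else ((c+0.055)/1.055)^2.4
L = 0.2126×R_lin + 0.7152×G_lin + 0.0722×B_lin
Color 1 (100,242,168):
  R=100: 100/255≈0.3922 > 0.04045 → ((0.3922+0.055)/1.055)^2.4 ≈ 0.12744
  G=242: 242/255≈0.9490 > 0.04045 → ((0.9490+0.055)/1.055)^2.4 ≈ 0.88792
  B=168: 168/255≈0.6588 > 0.04045 → ((0.6588+0.055)/1.055)^2.4 ≈ 0.39157
  L1 = 0.2126×0.12744 + 0.7152×0.88792 + 0.0722×0.39157 ≈ 0.69041
Color 2 (206,124,161):
  R=206: 206/255≈0.8078 > 0.04045 → ((0.8078+0.055)/1.055)^2.4 ≈ 0.61721
  G=124: 124/255≈0.4863 > 0.04045 → ((0.4863+0.055)/1.055)^2.4 ≈ 0.20156
  B=161: 161/255≈0.6314 > 0.04045 → ((0.6314+0.055)/1.055)^2.4 ≈ 0.35640
  L2 = 0.2126×0.61721 + 0.7152×0.20156 + 0.0722×0.35640 ≈ 0.30110
Lighter = 0.69041, Darker = 0.30110
Ratio = (L_lighter + 0.05) / (L_darker + 0.05)
Ratio = (0.69041 + 0.05) / (0.30110 + 0.05) = 0.74041 / 0.35110 ≈ 2.1088
Ratio ≈ 2.11:1


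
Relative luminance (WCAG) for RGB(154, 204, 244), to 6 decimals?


Linearize each channel (sRGB transfer function): c = v/255; c_lin = c/12.92 if c ≤ 0.04045, else ((c+0.055)/1.055)^2.4
  R: 154/255 ≈ 0.603922 > 0.04045 → ((0.603922+0.055)/1.055)^2.4 ≈ 0.323143
  G: 204/255 ≈ 0.800000 > 0.04045 → ((0.800000+0.055)/1.055)^2.4 ≈ 0.603827
  B: 244/255 ≈ 0.956863 > 0.04045 → ((0.956863+0.055)/1.055)^2.4 ≈ 0.904661
R_lin = 0.323143, G_lin = 0.603827, B_lin = 0.904661
L = 0.2126×R + 0.7152×G + 0.0722×B
L = 0.2126×0.323143 + 0.7152×0.603827 + 0.0722×0.904661
L ≈ 0.565874


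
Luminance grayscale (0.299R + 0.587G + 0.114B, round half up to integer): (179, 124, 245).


Gray = 0.299×R + 0.587×G + 0.114×B
Gray = 0.299×179 + 0.587×124 + 0.114×245
Gray = 53.521 + 72.788 + 27.930
Gray = 154.239 → round half up → 154
Gray = 154


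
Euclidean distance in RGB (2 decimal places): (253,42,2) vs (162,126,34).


d = √[(R₁-R₂)² + (G₁-G₂)² + (B₁-B₂)²]
d = √[(253-162)² + (42-126)² + (2-34)²]
d = √[8281 + 7056 + 1024]
d = √16361
d ≈ 127.91


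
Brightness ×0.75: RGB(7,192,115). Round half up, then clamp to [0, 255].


Multiply each channel by 0.75, round half up, clamp to [0, 255]
R: 7×0.75 = 5.25 → round → 5
G: 192×0.75 = 144
B: 115×0.75 = 86.25 → round → 86
= RGB(5, 144, 86)


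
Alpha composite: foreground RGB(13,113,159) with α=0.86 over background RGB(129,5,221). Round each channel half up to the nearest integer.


C = α×F + (1-α)×B, with 1-α = 0.14
R: 0.86×13 + 0.14×129 = 11.18 + 18.06 = 29.24 → 29
G: 0.86×113 + 0.14×5 = 97.18 + 0.70 = 97.88 → 98
B: 0.86×159 + 0.14×221 = 136.74 + 30.94 = 167.68 → 168
= RGB(29, 98, 168)


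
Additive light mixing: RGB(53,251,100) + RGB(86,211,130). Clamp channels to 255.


Additive: each channel = min(255, C₁+C₂)
R: 53+86 = 139 → 139
G: 251+211 = 462 → 255
B: 100+130 = 230 → 230
= RGB(139, 255, 230)


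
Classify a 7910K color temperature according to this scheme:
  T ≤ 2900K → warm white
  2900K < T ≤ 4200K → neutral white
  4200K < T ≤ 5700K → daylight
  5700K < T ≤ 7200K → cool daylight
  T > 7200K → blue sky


Temperature: 7910K
7910K > 7200K → blue sky
Classification: blue sky


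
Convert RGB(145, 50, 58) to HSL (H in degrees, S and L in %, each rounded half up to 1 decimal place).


Normalize: R'=145/255≈0.5686, G'=50/255≈0.1961, B'=58/255≈0.2275
Max=145/255, Min=50/255, Δ=Max-Min=95/255
L = (Max+Min)/2 = (145+50)/510 = 195/510 = 0.38235… → L = 38.2%
L ≤ 0.5 → S = Δ/(Max+Min) = 95/(145+50) = 95/195 = 0.48717… → S = 48.7%
(the 1/255 factors cancel in S and H, so raw channel differences can be used)
Max is R' → H = 60 × (((G-B)/Δ) mod 6) = 60 × (((50-58)/95) mod 6)
  (-8)/95 = -0.0842…; negative, so add 6 → 5.9157…
  H = 60 × 5.9157… = 354.947…° → H = 354.9°
= HSL(354.9°, 48.7%, 38.2%)


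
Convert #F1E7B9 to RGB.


F1 → 241 (R)
E7 → 231 (G)
B9 → 185 (B)
= RGB(241, 231, 185)


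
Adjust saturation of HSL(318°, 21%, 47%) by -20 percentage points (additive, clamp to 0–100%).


Original S = 21%
Adjustment = -20 percentage points
New S = 21 + (-20) = 1
Clamp to [0, 100] → 1
= HSL(318°, 1%, 47%)


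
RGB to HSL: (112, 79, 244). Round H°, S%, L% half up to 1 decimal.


Normalize: R'=112/255≈0.4392, G'=79/255≈0.3098, B'=244/255≈0.9569
Max=244/255, Min=79/255, Δ=Max-Min=165/255
L = (Max+Min)/2 = (244+79)/510 = 323/510 = 0.63333… → L = 63.3%
L > 0.5 → S = Δ/(2-Max-Min) = 165/(510-244-79) = 165/187 = 0.88235… → S = 88.2%
(the 1/255 factors cancel in S and H, so raw channel differences can be used)
Max is B' → H = 60 × ((R-G)/Δ + 4) = 60 × ((112-79)/165 + 4)
  33/165 + 4 = 0.2 + 4 = 4.2
  H = 60 × 4.2 = 252° → H = 252.0°
= HSL(252.0°, 88.2%, 63.3%)


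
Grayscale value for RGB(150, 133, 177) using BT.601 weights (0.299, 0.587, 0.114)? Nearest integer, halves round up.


Gray = 0.299×R + 0.587×G + 0.114×B
Gray = 0.299×150 + 0.587×133 + 0.114×177
Gray = 44.850 + 78.071 + 20.178
Gray = 143.099 → round half up → 143
Gray = 143


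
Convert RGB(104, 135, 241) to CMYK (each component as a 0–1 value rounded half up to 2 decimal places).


R'=104/255≈0.4078, G'=135/255≈0.5294, B'=241/255≈0.9451
K = 1 - max(R',G',B') = 1 - 241/255 = 14/255 = 0.05490… → 0.05
(1-R'-K)/(1-K) simplifies to (max-R)/max with max = 241:
C = (241-104)/241 = 137/241 = 0.56846… → 0.57
M = (241-135)/241 = 106/241 = 0.43983… → 0.44
Y = (241-241)/241 = 0/241 = 0 → 0.00
= CMYK(0.57, 0.44, 0.00, 0.05)


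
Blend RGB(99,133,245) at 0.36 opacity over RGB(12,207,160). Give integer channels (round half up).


C = α×F + (1-α)×B, with 1-α = 0.64
R: 0.36×99 + 0.64×12 = 35.64 + 7.68 = 43.32 → 43
G: 0.36×133 + 0.64×207 = 47.88 + 132.48 = 180.36 → 180
B: 0.36×245 + 0.64×160 = 88.20 + 102.40 = 190.60 → 191
= RGB(43, 180, 191)


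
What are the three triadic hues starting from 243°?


Triadic: equally spaced at 120° intervals
H1 = 243°
H2 = (243 + 120) mod 360 = 3°
H3 = (243 + 240) mod 360 = 123°
Triadic = 243°, 3°, 123°


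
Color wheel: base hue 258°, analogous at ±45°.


Base hue: 258°
Left analog: (258 - 45) mod 360 = 213°
Right analog: (258 + 45) mod 360 = 303°
Analogous hues = 213° and 303°


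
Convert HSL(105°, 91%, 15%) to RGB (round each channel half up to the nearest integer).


H=105°, S=0.91, L=0.15
C = (1-|2L-1|)×S = (1-|-0.70|)×0.91 = 0.273
H' = H/60 = 105/60 ≈ 1.7500; X = C×(1-|H' mod 2 - 1|) = 0.06825
m = L - C/2 = 0.15 - 0.1365 = 0.0135
Sector ⌊H'⌋ = 1 → (R',G',B') = (0.06825, 0.273, 0.0)
RGB = ((R'+m)×255, (G'+m)×255, (B'+m)×255) = (20.84625, 73.0575, 3.4425)
Round half up → RGB(21, 73, 3)


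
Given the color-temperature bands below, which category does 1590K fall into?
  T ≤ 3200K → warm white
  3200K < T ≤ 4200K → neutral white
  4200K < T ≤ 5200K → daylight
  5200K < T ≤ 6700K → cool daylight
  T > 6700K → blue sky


Temperature: 1590K
1590K ≤ 3200K → warm white
Classification: warm white


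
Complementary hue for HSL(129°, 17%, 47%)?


Complement = opposite side of color wheel = hue + 180°
H' = (129 + 180) mod 360 = 309°
S and L unchanged.
= HSL(309°, 17%, 47%)


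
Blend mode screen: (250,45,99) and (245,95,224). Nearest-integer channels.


Screen: C = 255 - (255-A)×(255-B)/255, rounded to nearest integer
R: 255 - (255-250)×(255-245)/255 = 255 - 50/255 ≈ 255 - 0.196 = 254.804 → 255
G: 255 - (255-45)×(255-95)/255 = 255 - 33600/255 ≈ 255 - 131.765 = 123.235 → 123
B: 255 - (255-99)×(255-224)/255 = 255 - 4836/255 ≈ 255 - 18.965 = 236.035 → 236
= RGB(255, 123, 236)


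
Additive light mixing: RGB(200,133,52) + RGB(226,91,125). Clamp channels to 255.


Additive: each channel = min(255, C₁+C₂)
R: 200+226 = 426 → 255
G: 133+91 = 224 → 224
B: 52+125 = 177 → 177
= RGB(255, 224, 177)


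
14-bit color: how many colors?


Colors = 2^bits = 2^14
= 16,384 colors


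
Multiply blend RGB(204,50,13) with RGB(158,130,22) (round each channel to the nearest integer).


Multiply: C = A×B/255, rounded to nearest integer
R: 204×158/255 = 32232/255 ≈ 126.400 → 126
G: 50×130/255 = 6500/255 ≈ 25.490 → 25
B: 13×22/255 = 286/255 ≈ 1.122 → 1
= RGB(126, 25, 1)


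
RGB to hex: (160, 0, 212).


R = 160 → A0 (hex)
G = 0 → 00 (hex)
B = 212 → D4 (hex)
Hex = #A000D4


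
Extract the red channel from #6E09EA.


Color: #6E09EA
R = 6E = 110
G = 09 = 9
B = EA = 234
Red = 110


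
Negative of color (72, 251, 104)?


Invert: (255-R, 255-G, 255-B)
R: 255-72 = 183
G: 255-251 = 4
B: 255-104 = 151
= RGB(183, 4, 151)


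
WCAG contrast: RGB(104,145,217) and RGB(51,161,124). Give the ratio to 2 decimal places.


Linearize each sRGB channel c=v/255: c/12.92 if c ≤ 0.04045 else ((c+0.055)/1.055)^2.4
L = 0.2126×R_lin + 0.7152×G_lin + 0.0722×B_lin
Color 1 (104,145,217):
  R=104: 104/255≈0.4078 > 0.04045 → ((0.4078+0.055)/1.055)^2.4 ≈ 0.13843
  G=145: 145/255≈0.5686 > 0.04045 → ((0.5686+0.055)/1.055)^2.4 ≈ 0.28315
  B=217: 217/255≈0.8510 > 0.04045 → ((0.8510+0.055)/1.055)^2.4 ≈ 0.69387
  L1 = 0.2126×0.13843 + 0.7152×0.28315 + 0.0722×0.69387 ≈ 0.28204
Color 2 (51,161,124):
  R=51: 51/255≈0.2000 > 0.04045 → ((0.2000+0.055)/1.055)^2.4 ≈ 0.03310
  G=161: 161/255≈0.6314 > 0.04045 → ((0.6314+0.055)/1.055)^2.4 ≈ 0.35640
  B=124: 124/255≈0.4863 > 0.04045 → ((0.4863+0.055)/1.055)^2.4 ≈ 0.20156
  L2 = 0.2126×0.03310 + 0.7152×0.35640 + 0.0722×0.20156 ≈ 0.27649
Lighter = 0.28204, Darker = 0.27649
Ratio = (L_lighter + 0.05) / (L_darker + 0.05)
Ratio = (0.28204 + 0.05) / (0.27649 + 0.05) = 0.33204 / 0.32649 ≈ 1.0170
Ratio ≈ 1.02:1


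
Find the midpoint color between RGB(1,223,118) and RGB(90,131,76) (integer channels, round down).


Midpoint: each channel = ⌊(C₁+C₂)/2⌋
R: ⌊(1+90)/2⌋ = 45
G: ⌊(223+131)/2⌋ = 177
B: ⌊(118+76)/2⌋ = 97
= RGB(45, 177, 97)


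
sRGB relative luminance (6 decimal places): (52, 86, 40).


Linearize each channel (sRGB transfer function): c = v/255; c_lin = c/12.92 if c ≤ 0.04045, else ((c+0.055)/1.055)^2.4
  R: 52/255 ≈ 0.203922 > 0.04045 → ((0.203922+0.055)/1.055)^2.4 ≈ 0.034340
  G: 86/255 ≈ 0.337255 > 0.04045 → ((0.337255+0.055)/1.055)^2.4 ≈ 0.093059
  B: 40/255 ≈ 0.156863 > 0.04045 → ((0.156863+0.055)/1.055)^2.4 ≈ 0.021219
R_lin = 0.034340, G_lin = 0.093059, B_lin = 0.021219
L = 0.2126×R + 0.7152×G + 0.0722×B
L = 0.2126×0.034340 + 0.7152×0.093059 + 0.0722×0.021219
L ≈ 0.075388


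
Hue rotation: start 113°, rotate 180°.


New hue = (H + rotation) mod 360
New hue = (113 + 180) mod 360
= 293 mod 360
= 293°


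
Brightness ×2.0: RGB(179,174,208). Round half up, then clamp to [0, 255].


Multiply each channel by 2.0, round half up, clamp to [0, 255]
R: 179×2.0 = 358 → clamp → 255
G: 174×2.0 = 348 → clamp → 255
B: 208×2.0 = 416 → clamp → 255
= RGB(255, 255, 255)


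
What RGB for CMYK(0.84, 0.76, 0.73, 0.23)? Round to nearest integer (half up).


R = 255 × (1-C) × (1-K) = 255 × 0.16 × 0.77 = 31.416 → 31
G = 255 × (1-M) × (1-K) = 255 × 0.24 × 0.77 = 47.124 → 47
B = 255 × (1-Y) × (1-K) = 255 × 0.27 × 0.77 = 53.0145 → 53
= RGB(31, 47, 53)


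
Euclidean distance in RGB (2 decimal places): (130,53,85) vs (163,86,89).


d = √[(R₁-R₂)² + (G₁-G₂)² + (B₁-B₂)²]
d = √[(130-163)² + (53-86)² + (85-89)²]
d = √[1089 + 1089 + 16]
d = √2194
d ≈ 46.84


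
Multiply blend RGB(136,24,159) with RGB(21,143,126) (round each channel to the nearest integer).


Multiply: C = A×B/255, rounded to nearest integer
R: 136×21/255 = 2856/255 ≈ 11.200 → 11
G: 24×143/255 = 3432/255 ≈ 13.459 → 13
B: 159×126/255 = 20034/255 ≈ 78.565 → 79
= RGB(11, 13, 79)


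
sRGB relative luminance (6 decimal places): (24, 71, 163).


Linearize each channel (sRGB transfer function): c = v/255; c_lin = c/12.92 if c ≤ 0.04045, else ((c+0.055)/1.055)^2.4
  R: 24/255 ≈ 0.094118 > 0.04045 → ((0.094118+0.055)/1.055)^2.4 ≈ 0.009134
  G: 71/255 ≈ 0.278431 > 0.04045 → ((0.278431+0.055)/1.055)^2.4 ≈ 0.063010
  B: 163/255 ≈ 0.639216 > 0.04045 → ((0.639216+0.055)/1.055)^2.4 ≈ 0.366253
R_lin = 0.009134, G_lin = 0.063010, B_lin = 0.366253
L = 0.2126×R + 0.7152×G + 0.0722×B
L = 0.2126×0.009134 + 0.7152×0.063010 + 0.0722×0.366253
L ≈ 0.073450


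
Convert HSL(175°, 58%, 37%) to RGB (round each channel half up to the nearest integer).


H=175°, S=0.58, L=0.37
C = (1-|2L-1|)×S = (1-|-0.26|)×0.58 = 0.4292
H' = H/60 = 175/60 ≈ 2.9167; X = C×(1-|H' mod 2 - 1|) ≈ 0.3934
m = L - C/2 = 0.37 - 0.2146 = 0.1554
Sector ⌊H'⌋ = 2 → (R',G',B') = (0.0, 0.4292, ≈0.3934)
RGB = ((R'+m)×255, (G'+m)×255, (B'+m)×255) = (39.627, 149.073, 139.9525)
Round half up → RGB(40, 149, 140)


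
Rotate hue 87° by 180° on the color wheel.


New hue = (H + rotation) mod 360
New hue = (87 + 180) mod 360
= 267 mod 360
= 267°


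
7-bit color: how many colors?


Colors = 2^bits = 2^7
= 128 colors


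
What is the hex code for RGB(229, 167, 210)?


R = 229 → E5 (hex)
G = 167 → A7 (hex)
B = 210 → D2 (hex)
Hex = #E5A7D2


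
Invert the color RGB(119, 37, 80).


Invert: (255-R, 255-G, 255-B)
R: 255-119 = 136
G: 255-37 = 218
B: 255-80 = 175
= RGB(136, 218, 175)


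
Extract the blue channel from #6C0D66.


Color: #6C0D66
R = 6C = 108
G = 0D = 13
B = 66 = 102
Blue = 102


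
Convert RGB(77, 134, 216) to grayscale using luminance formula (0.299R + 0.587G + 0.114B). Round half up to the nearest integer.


Gray = 0.299×R + 0.587×G + 0.114×B
Gray = 0.299×77 + 0.587×134 + 0.114×216
Gray = 23.023 + 78.658 + 24.624
Gray = 126.305 → round half up → 126
Gray = 126


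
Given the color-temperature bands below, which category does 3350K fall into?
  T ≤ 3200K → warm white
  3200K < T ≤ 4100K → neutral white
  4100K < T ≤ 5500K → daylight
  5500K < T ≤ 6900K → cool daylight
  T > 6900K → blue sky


Temperature: 3350K
3200K < 3350K ≤ 4100K → neutral white
Classification: neutral white


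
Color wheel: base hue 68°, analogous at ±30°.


Base hue: 68°
Left analog: (68 - 30) mod 360 = 38°
Right analog: (68 + 30) mod 360 = 98°
Analogous hues = 38° and 98°


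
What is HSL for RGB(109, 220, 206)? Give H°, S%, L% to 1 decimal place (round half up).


Normalize: R'=109/255≈0.4275, G'=220/255≈0.8627, B'=206/255≈0.8078
Max=220/255, Min=109/255, Δ=Max-Min=111/255
L = (Max+Min)/2 = (220+109)/510 = 329/510 = 0.64509… → L = 64.5%
L > 0.5 → S = Δ/(2-Max-Min) = 111/(510-220-109) = 111/181 = 0.61325… → S = 61.3%
(the 1/255 factors cancel in S and H, so raw channel differences can be used)
Max is G' → H = 60 × ((B-R)/Δ + 2) = 60 × ((206-109)/111 + 2)
  97/111 + 2 = 0.8738… + 2 = 2.8738…
  H = 60 × 2.8738… = 172.432…° → H = 172.4°
= HSL(172.4°, 61.3%, 64.5%)


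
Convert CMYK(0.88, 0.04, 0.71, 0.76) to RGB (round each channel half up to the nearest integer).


R = 255 × (1-C) × (1-K) = 255 × 0.12 × 0.24 = 7.344 → 7
G = 255 × (1-M) × (1-K) = 255 × 0.96 × 0.24 = 58.752 → 59
B = 255 × (1-Y) × (1-K) = 255 × 0.29 × 0.24 = 17.748 → 18
= RGB(7, 59, 18)


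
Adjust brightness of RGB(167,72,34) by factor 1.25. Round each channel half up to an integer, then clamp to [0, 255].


Multiply each channel by 1.25, round half up, clamp to [0, 255]
R: 167×1.25 = 208.75 → round → 209
G: 72×1.25 = 90
B: 34×1.25 = 42.5 → round → 43
= RGB(209, 90, 43)


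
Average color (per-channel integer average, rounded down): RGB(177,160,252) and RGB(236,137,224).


Midpoint: each channel = ⌊(C₁+C₂)/2⌋
R: ⌊(177+236)/2⌋ = 206
G: ⌊(160+137)/2⌋ = 148
B: ⌊(252+224)/2⌋ = 238
= RGB(206, 148, 238)


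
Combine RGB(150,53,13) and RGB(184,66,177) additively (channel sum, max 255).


Additive: each channel = min(255, C₁+C₂)
R: 150+184 = 334 → 255
G: 53+66 = 119 → 119
B: 13+177 = 190 → 190
= RGB(255, 119, 190)


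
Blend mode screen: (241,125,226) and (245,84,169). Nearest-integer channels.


Screen: C = 255 - (255-A)×(255-B)/255, rounded to nearest integer
R: 255 - (255-241)×(255-245)/255 = 255 - 140/255 ≈ 255 - 0.549 = 254.451 → 254
G: 255 - (255-125)×(255-84)/255 = 255 - 22230/255 ≈ 255 - 87.176 = 167.824 → 168
B: 255 - (255-226)×(255-169)/255 = 255 - 2494/255 ≈ 255 - 9.780 = 245.220 → 245
= RGB(254, 168, 245)


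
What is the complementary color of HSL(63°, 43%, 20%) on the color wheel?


Complement = opposite side of color wheel = hue + 180°
H' = (63 + 180) mod 360 = 243°
S and L unchanged.
= HSL(243°, 43%, 20%)


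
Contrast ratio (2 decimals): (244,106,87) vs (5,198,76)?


Linearize each sRGB channel c=v/255: c/12.92 if c ≤ 0.04045 else ((c+0.055)/1.055)^2.4
L = 0.2126×R_lin + 0.7152×G_lin + 0.0722×B_lin
Color 1 (244,106,87):
  R=244: 244/255≈0.9569 > 0.04045 → ((0.9569+0.055)/1.055)^2.4 ≈ 0.90466
  G=106: 106/255≈0.4157 > 0.04045 → ((0.4157+0.055)/1.055)^2.4 ≈ 0.14413
  B=87: 87/255≈0.3412 > 0.04045 → ((0.3412+0.055)/1.055)^2.4 ≈ 0.09531
  L1 = 0.2126×0.90466 + 0.7152×0.14413 + 0.0722×0.09531 ≈ 0.30229
Color 2 (5,198,76):
  R=5: 5/255≈0.0196 ≤ 0.04045 → 0.0196/12.92 ≈ 0.00152
  G=198: 198/255≈0.7765 > 0.04045 → ((0.7765+0.055)/1.055)^2.4 ≈ 0.56471
  B=76: 76/255≈0.2980 > 0.04045 → ((0.2980+0.055)/1.055)^2.4 ≈ 0.07227
  L2 = 0.2126×0.00152 + 0.7152×0.56471 + 0.0722×0.07227 ≈ 0.40942
Lighter = 0.40942, Darker = 0.30229
Ratio = (L_lighter + 0.05) / (L_darker + 0.05)
Ratio = (0.40942 + 0.05) / (0.30229 + 0.05) = 0.45942 / 0.35229 ≈ 1.3041
Ratio ≈ 1.30:1


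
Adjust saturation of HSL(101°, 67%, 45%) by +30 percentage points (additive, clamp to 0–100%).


Original S = 67%
Adjustment = +30 percentage points
New S = 67 + (30) = 97
Clamp to [0, 100] → 97
= HSL(101°, 97%, 45%)


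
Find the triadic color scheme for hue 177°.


Triadic: equally spaced at 120° intervals
H1 = 177°
H2 = (177 + 120) mod 360 = 297°
H3 = (177 + 240) mod 360 = 57°
Triadic = 177°, 297°, 57°


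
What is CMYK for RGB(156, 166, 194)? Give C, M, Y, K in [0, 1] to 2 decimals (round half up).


R'=156/255≈0.6118, G'=166/255≈0.6510, B'=194/255≈0.7608
K = 1 - max(R',G',B') = 1 - 194/255 = 61/255 = 0.23921… → 0.24
(1-R'-K)/(1-K) simplifies to (max-R)/max with max = 194:
C = (194-156)/194 = 38/194 = 0.19587… → 0.20
M = (194-166)/194 = 28/194 = 0.14432… → 0.14
Y = (194-194)/194 = 0/194 = 0 → 0.00
= CMYK(0.20, 0.14, 0.00, 0.24)


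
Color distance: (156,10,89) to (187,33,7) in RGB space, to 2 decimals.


d = √[(R₁-R₂)² + (G₁-G₂)² + (B₁-B₂)²]
d = √[(156-187)² + (10-33)² + (89-7)²]
d = √[961 + 529 + 6724]
d = √8214
d ≈ 90.63


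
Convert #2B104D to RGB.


2B → 43 (R)
10 → 16 (G)
4D → 77 (B)
= RGB(43, 16, 77)


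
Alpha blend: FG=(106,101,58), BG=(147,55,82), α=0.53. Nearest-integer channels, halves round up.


C = α×F + (1-α)×B, with 1-α = 0.47
R: 0.53×106 + 0.47×147 = 56.18 + 69.09 = 125.27 → 125
G: 0.53×101 + 0.47×55 = 53.53 + 25.85 = 79.38 → 79
B: 0.53×58 + 0.47×82 = 30.74 + 38.54 = 69.28 → 69
= RGB(125, 79, 69)


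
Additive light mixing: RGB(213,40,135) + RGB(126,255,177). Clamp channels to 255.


Additive: each channel = min(255, C₁+C₂)
R: 213+126 = 339 → 255
G: 40+255 = 295 → 255
B: 135+177 = 312 → 255
= RGB(255, 255, 255)


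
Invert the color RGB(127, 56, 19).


Invert: (255-R, 255-G, 255-B)
R: 255-127 = 128
G: 255-56 = 199
B: 255-19 = 236
= RGB(128, 199, 236)


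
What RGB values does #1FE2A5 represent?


1F → 31 (R)
E2 → 226 (G)
A5 → 165 (B)
= RGB(31, 226, 165)


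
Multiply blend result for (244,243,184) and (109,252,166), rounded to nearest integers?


Multiply: C = A×B/255, rounded to nearest integer
R: 244×109/255 = 26596/255 ≈ 104.298 → 104
G: 243×252/255 = 61236/255 ≈ 240.141 → 240
B: 184×166/255 = 30544/255 ≈ 119.780 → 120
= RGB(104, 240, 120)


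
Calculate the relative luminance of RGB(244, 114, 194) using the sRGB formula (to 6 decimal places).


Linearize each channel (sRGB transfer function): c = v/255; c_lin = c/12.92 if c ≤ 0.04045, else ((c+0.055)/1.055)^2.4
  R: 244/255 ≈ 0.956863 > 0.04045 → ((0.956863+0.055)/1.055)^2.4 ≈ 0.904661
  G: 114/255 ≈ 0.447059 > 0.04045 → ((0.447059+0.055)/1.055)^2.4 ≈ 0.168269
  B: 194/255 ≈ 0.760784 > 0.04045 → ((0.760784+0.055)/1.055)^2.4 ≈ 0.539479
R_lin = 0.904661, G_lin = 0.168269, B_lin = 0.539479
L = 0.2126×R + 0.7152×G + 0.0722×B
L = 0.2126×0.904661 + 0.7152×0.168269 + 0.0722×0.539479
L ≈ 0.351628


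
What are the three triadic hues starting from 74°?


Triadic: equally spaced at 120° intervals
H1 = 74°
H2 = (74 + 120) mod 360 = 194°
H3 = (74 + 240) mod 360 = 314°
Triadic = 74°, 194°, 314°


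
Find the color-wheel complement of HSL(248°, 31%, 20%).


Complement = opposite side of color wheel = hue + 180°
H' = (248 + 180) mod 360 = 68°
S and L unchanged.
= HSL(68°, 31%, 20%)


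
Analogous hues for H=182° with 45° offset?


Base hue: 182°
Left analog: (182 - 45) mod 360 = 137°
Right analog: (182 + 45) mod 360 = 227°
Analogous hues = 137° and 227°


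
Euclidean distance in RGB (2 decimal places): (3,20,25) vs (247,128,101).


d = √[(R₁-R₂)² + (G₁-G₂)² + (B₁-B₂)²]
d = √[(3-247)² + (20-128)² + (25-101)²]
d = √[59536 + 11664 + 5776]
d = √76976
d ≈ 277.45


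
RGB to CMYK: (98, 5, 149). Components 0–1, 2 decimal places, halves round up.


R'=98/255≈0.3843, G'=5/255≈0.0196, B'=149/255≈0.5843
K = 1 - max(R',G',B') = 1 - 149/255 = 106/255 = 0.41568… → 0.42
(1-R'-K)/(1-K) simplifies to (max-R)/max with max = 149:
C = (149-98)/149 = 51/149 = 0.34228… → 0.34
M = (149-5)/149 = 144/149 = 0.96644… → 0.97
Y = (149-149)/149 = 0/149 = 0 → 0.00
= CMYK(0.34, 0.97, 0.00, 0.42)


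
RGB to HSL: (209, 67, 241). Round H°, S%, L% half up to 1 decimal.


Normalize: R'=209/255≈0.8196, G'=67/255≈0.2627, B'=241/255≈0.9451
Max=241/255, Min=67/255, Δ=Max-Min=174/255
L = (Max+Min)/2 = (241+67)/510 = 308/510 = 0.60392… → L = 60.4%
L > 0.5 → S = Δ/(2-Max-Min) = 174/(510-241-67) = 174/202 = 0.86138… → S = 86.1%
(the 1/255 factors cancel in S and H, so raw channel differences can be used)
Max is B' → H = 60 × ((R-G)/Δ + 4) = 60 × ((209-67)/174 + 4)
  142/174 + 4 = 0.8160… + 4 = 4.8160…
  H = 60 × 4.8160… = 288.965…° → H = 289.0°
= HSL(289.0°, 86.1%, 60.4%)


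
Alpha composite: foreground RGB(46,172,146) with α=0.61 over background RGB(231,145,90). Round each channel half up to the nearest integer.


C = α×F + (1-α)×B, with 1-α = 0.39
R: 0.61×46 + 0.39×231 = 28.06 + 90.09 = 118.15 → 118
G: 0.61×172 + 0.39×145 = 104.92 + 56.55 = 161.47 → 161
B: 0.61×146 + 0.39×90 = 89.06 + 35.10 = 124.16 → 124
= RGB(118, 161, 124)
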